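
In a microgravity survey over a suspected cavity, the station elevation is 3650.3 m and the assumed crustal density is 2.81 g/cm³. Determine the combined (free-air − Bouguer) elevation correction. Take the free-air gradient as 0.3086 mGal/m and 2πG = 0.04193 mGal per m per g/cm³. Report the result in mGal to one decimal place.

Combined gradient = 0.3086 − 0.04193 × 2.81 = 0.1907767 mGal/m
Combined elevation correction = 0.1907767 × 3650.3 = 696.4 mGal

696.4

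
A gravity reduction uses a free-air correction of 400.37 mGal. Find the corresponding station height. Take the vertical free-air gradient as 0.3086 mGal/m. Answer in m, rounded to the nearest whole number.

h = 400.37 / 0.3086 = 1297.38 m

1297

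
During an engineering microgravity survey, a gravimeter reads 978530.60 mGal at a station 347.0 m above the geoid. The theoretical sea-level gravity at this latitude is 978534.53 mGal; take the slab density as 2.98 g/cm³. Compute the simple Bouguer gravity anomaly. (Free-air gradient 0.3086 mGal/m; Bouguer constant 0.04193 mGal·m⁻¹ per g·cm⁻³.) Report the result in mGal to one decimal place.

Free-air correction = 0.3086 × 347.0 = 107.08 mGal
Free-air anomaly = 978530.60 − 978534.53 + (107.08) = 103.15 mGal
Bouguer slab correction = 0.04193 × 2.98 × 347.0 = 43.36 mGal
Simple Bouguer anomaly = 103.15 − (43.36) = 59.79 mGal

59.8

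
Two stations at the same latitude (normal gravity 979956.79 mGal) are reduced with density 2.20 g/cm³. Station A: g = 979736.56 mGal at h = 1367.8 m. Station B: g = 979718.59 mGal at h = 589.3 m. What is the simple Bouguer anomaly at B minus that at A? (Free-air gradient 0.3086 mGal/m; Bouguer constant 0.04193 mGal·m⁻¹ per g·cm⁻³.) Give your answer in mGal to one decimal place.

Δg_SB(A) = 979736.56 − 979956.79 + 0.3086×1367.8 − 0.04193×2.20×1367.8 = 75.70 mGal
Δg_SB(B) = 979718.59 − 979956.79 + 0.3086×589.3 − 0.04193×2.20×589.3 = -110.70 mGal
Difference = -110.70 − (75.70) = -186.40 mGal

-186.4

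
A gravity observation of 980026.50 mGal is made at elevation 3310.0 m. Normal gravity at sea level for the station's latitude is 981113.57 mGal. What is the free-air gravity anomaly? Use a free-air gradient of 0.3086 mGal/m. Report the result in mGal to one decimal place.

-65.6

Free-air correction = 0.3086 × 3310.0 = 1021.47 mGal
Free-air anomaly = 980026.50 − 981113.57 + (1021.47) = -65.60 mGal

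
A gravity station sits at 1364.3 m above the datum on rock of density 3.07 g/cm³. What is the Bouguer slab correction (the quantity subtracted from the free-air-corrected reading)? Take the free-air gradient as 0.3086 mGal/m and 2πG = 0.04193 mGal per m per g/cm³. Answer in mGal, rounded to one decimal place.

175.6

Bouguer slab correction = 0.04193 × 3.07 × 1364.3 = 175.6 mGal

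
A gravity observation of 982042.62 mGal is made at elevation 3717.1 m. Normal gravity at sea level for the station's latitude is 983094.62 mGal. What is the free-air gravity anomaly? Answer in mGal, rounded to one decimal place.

95.1

Free-air correction = 0.3086 × 3717.1 = 1147.10 mGal
Free-air anomaly = 982042.62 − 983094.62 + (1147.10) = 95.10 mGal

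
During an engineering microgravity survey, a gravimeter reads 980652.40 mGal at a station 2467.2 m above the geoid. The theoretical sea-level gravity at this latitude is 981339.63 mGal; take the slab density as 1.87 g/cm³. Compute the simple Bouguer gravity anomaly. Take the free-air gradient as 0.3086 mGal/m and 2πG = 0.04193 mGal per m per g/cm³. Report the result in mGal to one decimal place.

Free-air correction = 0.3086 × 2467.2 = 761.38 mGal
Free-air anomaly = 980652.40 − 981339.63 + (761.38) = 74.15 mGal
Bouguer slab correction = 0.04193 × 1.87 × 2467.2 = 193.45 mGal
Simple Bouguer anomaly = 74.15 − (193.45) = -119.30 mGal

-119.3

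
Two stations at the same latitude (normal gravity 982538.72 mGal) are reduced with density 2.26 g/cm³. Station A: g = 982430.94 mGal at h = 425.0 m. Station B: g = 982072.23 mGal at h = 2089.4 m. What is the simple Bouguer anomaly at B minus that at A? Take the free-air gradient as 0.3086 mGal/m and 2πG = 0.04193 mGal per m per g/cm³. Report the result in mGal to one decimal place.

-2.8

Δg_SB(A) = 982430.94 − 982538.72 + 0.3086×425.0 − 0.04193×2.26×425.0 = -16.90 mGal
Δg_SB(B) = 982072.23 − 982538.72 + 0.3086×2089.4 − 0.04193×2.26×2089.4 = -19.70 mGal
Difference = -19.70 − (-16.90) = -2.80 mGal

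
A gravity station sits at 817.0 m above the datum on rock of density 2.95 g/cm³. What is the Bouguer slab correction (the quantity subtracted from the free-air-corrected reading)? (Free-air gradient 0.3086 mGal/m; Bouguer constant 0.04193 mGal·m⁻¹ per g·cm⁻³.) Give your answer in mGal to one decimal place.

101.1

Bouguer slab correction = 0.04193 × 2.95 × 817.0 = 101.1 mGal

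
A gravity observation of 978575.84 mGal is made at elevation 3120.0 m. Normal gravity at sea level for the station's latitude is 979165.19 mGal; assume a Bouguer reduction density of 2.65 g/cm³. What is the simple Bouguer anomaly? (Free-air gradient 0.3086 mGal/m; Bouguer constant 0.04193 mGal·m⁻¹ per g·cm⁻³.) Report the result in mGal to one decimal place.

Free-air correction = 0.3086 × 3120.0 = 962.83 mGal
Free-air anomaly = 978575.84 − 979165.19 + (962.83) = 373.48 mGal
Bouguer slab correction = 0.04193 × 2.65 × 3120.0 = 346.68 mGal
Simple Bouguer anomaly = 373.48 − (346.68) = 26.80 mGal

26.8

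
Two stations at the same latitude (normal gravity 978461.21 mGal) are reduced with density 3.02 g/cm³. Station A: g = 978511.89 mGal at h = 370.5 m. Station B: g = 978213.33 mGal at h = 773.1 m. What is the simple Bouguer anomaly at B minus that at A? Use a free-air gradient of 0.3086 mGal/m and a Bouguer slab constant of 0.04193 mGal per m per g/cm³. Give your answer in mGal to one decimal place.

-225.3

Δg_SB(A) = 978511.89 − 978461.21 + 0.3086×370.5 − 0.04193×3.02×370.5 = 118.10 mGal
Δg_SB(B) = 978213.33 − 978461.21 + 0.3086×773.1 − 0.04193×3.02×773.1 = -107.20 mGal
Difference = -107.20 − (118.10) = -225.30 mGal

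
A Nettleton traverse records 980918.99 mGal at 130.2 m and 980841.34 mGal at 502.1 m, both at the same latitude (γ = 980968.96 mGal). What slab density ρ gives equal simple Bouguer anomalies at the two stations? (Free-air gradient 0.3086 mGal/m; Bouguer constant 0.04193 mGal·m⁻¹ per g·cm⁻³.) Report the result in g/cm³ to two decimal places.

2.38

Δg_obs = 980841.34 − 980918.99 = -77.65 mGal over Δh = 502.1 − 130.2 = 371.9 m
Equal Bouguer anomalies ⇒ Δg_obs + (0.3086 − 0.04193ρ)·Δh = 0
0.3086 − 0.04193ρ = −Δg_obs/Δh = 0.20879
ρ = (0.3086 − 0.20879) / 0.04193 = 2.38 g/cm³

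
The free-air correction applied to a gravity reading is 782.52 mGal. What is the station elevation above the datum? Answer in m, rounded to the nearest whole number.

h = 782.52 / 0.3086 = 2535.71 m

2536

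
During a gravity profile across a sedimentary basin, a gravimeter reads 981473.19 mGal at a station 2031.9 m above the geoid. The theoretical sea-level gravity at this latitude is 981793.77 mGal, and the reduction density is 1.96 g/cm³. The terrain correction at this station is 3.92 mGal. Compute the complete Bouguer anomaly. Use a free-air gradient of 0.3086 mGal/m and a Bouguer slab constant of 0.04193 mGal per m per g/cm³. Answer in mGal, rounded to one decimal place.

Free-air correction = 0.3086 × 2031.9 = 627.04 mGal
Free-air anomaly = 981473.19 − 981793.77 + (627.04) = 306.46 mGal
Bouguer slab correction = 0.04193 × 1.96 × 2031.9 = 166.99 mGal
Simple Bouguer anomaly = 306.46 − (166.99) = 139.47 mGal
Complete Bouguer anomaly = 139.47 + 3.92 = 143.39 mGal

143.4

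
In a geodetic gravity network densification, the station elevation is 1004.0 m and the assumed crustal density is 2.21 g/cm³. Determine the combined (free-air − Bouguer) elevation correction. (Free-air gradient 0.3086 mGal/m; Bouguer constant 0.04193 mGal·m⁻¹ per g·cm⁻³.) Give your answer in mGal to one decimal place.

Combined gradient = 0.3086 − 0.04193 × 2.21 = 0.2159347 mGal/m
Combined elevation correction = 0.2159347 × 1004.0 = 216.8 mGal

216.8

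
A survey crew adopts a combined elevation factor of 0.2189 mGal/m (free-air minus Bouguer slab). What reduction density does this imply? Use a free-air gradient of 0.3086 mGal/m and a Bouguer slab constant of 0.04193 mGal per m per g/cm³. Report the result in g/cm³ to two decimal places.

0.2189 = 0.3086 − 0.04193 × ρ
ρ = (0.3086 − 0.2189) / 0.04193 = 2.14 g/cm³

2.14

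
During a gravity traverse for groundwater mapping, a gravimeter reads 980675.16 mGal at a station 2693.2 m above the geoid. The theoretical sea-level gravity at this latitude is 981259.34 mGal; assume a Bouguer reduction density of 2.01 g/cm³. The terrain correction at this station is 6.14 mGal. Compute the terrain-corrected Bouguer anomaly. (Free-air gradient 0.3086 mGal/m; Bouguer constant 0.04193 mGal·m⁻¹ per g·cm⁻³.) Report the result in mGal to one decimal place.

26.1

Free-air correction = 0.3086 × 2693.2 = 831.12 mGal
Free-air anomaly = 980675.16 − 981259.34 + (831.12) = 246.94 mGal
Bouguer slab correction = 0.04193 × 2.01 × 2693.2 = 226.98 mGal
Simple Bouguer anomaly = 246.94 − (226.98) = 19.96 mGal
Complete Bouguer anomaly = 19.96 + 6.14 = 26.10 mGal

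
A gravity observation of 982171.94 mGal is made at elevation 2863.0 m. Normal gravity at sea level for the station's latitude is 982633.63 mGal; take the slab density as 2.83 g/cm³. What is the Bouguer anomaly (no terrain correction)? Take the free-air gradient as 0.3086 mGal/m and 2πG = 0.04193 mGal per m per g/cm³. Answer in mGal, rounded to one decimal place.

Free-air correction = 0.3086 × 2863.0 = 883.52 mGal
Free-air anomaly = 982171.94 − 982633.63 + (883.52) = 421.83 mGal
Bouguer slab correction = 0.04193 × 2.83 × 2863.0 = 339.73 mGal
Simple Bouguer anomaly = 421.83 − (339.73) = 82.10 mGal

82.1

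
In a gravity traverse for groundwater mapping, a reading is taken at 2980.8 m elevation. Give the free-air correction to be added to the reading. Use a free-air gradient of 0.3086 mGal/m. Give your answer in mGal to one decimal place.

919.9

Free-air correction = 0.3086 × 2980.8 = 919.9 mGal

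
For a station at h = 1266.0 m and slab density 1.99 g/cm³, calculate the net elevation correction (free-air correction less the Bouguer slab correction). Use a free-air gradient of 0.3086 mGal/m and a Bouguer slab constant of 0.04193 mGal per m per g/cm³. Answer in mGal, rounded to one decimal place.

285.1

Combined gradient = 0.3086 − 0.04193 × 1.99 = 0.2251593 mGal/m
Combined elevation correction = 0.2251593 × 1266.0 = 285.1 mGal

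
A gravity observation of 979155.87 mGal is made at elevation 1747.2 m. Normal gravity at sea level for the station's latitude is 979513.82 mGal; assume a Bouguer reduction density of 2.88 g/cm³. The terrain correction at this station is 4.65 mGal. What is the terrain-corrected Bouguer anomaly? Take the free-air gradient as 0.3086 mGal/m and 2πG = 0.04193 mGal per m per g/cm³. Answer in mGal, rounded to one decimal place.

-25.1

Free-air correction = 0.3086 × 1747.2 = 539.19 mGal
Free-air anomaly = 979155.87 − 979513.82 + (539.19) = 181.24 mGal
Bouguer slab correction = 0.04193 × 2.88 × 1747.2 = 210.99 mGal
Simple Bouguer anomaly = 181.24 − (210.99) = -29.75 mGal
Complete Bouguer anomaly = -29.75 + 4.65 = -25.10 mGal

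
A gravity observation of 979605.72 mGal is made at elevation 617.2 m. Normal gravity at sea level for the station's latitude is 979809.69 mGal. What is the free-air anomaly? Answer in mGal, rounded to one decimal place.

Free-air correction = 0.3086 × 617.2 = 190.47 mGal
Free-air anomaly = 979605.72 − 979809.69 + (190.47) = -13.50 mGal

-13.5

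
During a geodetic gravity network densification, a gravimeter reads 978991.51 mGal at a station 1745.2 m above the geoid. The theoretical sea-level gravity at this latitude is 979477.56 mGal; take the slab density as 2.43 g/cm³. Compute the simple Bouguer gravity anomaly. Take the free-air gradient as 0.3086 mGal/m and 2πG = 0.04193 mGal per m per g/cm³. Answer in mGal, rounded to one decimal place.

Free-air correction = 0.3086 × 1745.2 = 538.57 mGal
Free-air anomaly = 978991.51 − 979477.56 + (538.57) = 52.52 mGal
Bouguer slab correction = 0.04193 × 2.43 × 1745.2 = 177.82 mGal
Simple Bouguer anomaly = 52.52 − (177.82) = -125.30 mGal

-125.3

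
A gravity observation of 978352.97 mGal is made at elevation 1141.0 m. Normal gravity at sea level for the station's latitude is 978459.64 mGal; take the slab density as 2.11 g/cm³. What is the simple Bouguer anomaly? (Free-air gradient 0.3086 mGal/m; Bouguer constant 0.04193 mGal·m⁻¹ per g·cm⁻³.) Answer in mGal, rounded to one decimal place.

Free-air correction = 0.3086 × 1141.0 = 352.11 mGal
Free-air anomaly = 978352.97 − 978459.64 + (352.11) = 245.44 mGal
Bouguer slab correction = 0.04193 × 2.11 × 1141.0 = 100.95 mGal
Simple Bouguer anomaly = 245.44 − (100.95) = 144.49 mGal

144.5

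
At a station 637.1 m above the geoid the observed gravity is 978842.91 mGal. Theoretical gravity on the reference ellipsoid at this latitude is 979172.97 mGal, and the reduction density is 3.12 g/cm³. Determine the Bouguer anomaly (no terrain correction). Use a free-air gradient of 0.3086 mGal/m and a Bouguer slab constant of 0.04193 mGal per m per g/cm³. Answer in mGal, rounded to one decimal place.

Free-air correction = 0.3086 × 637.1 = 196.61 mGal
Free-air anomaly = 978842.91 − 979172.97 + (196.61) = -133.45 mGal
Bouguer slab correction = 0.04193 × 3.12 × 637.1 = 83.35 mGal
Simple Bouguer anomaly = -133.45 − (83.35) = -216.80 mGal

-216.8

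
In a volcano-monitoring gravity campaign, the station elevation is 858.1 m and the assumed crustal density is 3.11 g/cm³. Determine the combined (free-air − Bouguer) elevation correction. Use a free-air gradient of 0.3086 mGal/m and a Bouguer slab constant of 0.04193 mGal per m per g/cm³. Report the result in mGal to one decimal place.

Combined gradient = 0.3086 − 0.04193 × 3.11 = 0.1781977 mGal/m
Combined elevation correction = 0.1781977 × 858.1 = 152.9 mGal

152.9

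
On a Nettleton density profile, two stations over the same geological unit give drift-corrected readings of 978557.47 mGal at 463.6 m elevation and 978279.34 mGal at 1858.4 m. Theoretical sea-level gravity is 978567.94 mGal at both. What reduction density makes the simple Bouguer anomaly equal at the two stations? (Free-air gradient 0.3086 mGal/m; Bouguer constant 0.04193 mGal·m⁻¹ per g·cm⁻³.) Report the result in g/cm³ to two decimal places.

Δg_obs = 978279.34 − 978557.47 = -278.13 mGal over Δh = 1858.4 − 463.6 = 1394.8 m
Equal Bouguer anomalies ⇒ Δg_obs + (0.3086 − 0.04193ρ)·Δh = 0
0.3086 − 0.04193ρ = −Δg_obs/Δh = 0.19940
ρ = (0.3086 − 0.19940) / 0.04193 = 2.60 g/cm³

2.60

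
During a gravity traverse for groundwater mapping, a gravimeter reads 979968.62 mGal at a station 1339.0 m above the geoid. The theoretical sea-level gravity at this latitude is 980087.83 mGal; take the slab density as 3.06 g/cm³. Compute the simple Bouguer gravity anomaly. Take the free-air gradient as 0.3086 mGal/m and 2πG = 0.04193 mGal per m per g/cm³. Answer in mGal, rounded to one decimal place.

Free-air correction = 0.3086 × 1339.0 = 413.22 mGal
Free-air anomaly = 979968.62 − 980087.83 + (413.22) = 294.01 mGal
Bouguer slab correction = 0.04193 × 3.06 × 1339.0 = 171.80 mGal
Simple Bouguer anomaly = 294.01 − (171.80) = 122.21 mGal

122.2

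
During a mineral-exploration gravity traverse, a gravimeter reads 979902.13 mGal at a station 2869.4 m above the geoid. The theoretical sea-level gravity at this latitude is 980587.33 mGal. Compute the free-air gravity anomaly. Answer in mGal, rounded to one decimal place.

200.3

Free-air correction = 0.3086 × 2869.4 = 885.50 mGal
Free-air anomaly = 979902.13 − 980587.33 + (885.50) = 200.30 mGal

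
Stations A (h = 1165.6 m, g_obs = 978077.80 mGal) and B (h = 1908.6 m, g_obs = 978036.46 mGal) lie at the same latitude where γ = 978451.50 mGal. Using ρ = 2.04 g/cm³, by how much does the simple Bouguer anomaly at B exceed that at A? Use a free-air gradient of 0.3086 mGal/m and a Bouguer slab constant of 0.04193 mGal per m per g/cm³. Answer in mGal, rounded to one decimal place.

Δg_SB(A) = 978077.80 − 978451.50 + 0.3086×1165.6 − 0.04193×2.04×1165.6 = -113.70 mGal
Δg_SB(B) = 978036.46 − 978451.50 + 0.3086×1908.6 − 0.04193×2.04×1908.6 = 10.70 mGal
Difference = 10.70 − (-113.70) = 124.40 mGal

124.4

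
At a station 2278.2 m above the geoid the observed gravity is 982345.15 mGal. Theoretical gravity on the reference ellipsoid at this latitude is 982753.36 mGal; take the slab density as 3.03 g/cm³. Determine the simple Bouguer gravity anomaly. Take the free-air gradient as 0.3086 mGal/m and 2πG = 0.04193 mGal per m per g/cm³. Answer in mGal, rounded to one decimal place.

5.4

Free-air correction = 0.3086 × 2278.2 = 703.05 mGal
Free-air anomaly = 982345.15 − 982753.36 + (703.05) = 294.84 mGal
Bouguer slab correction = 0.04193 × 3.03 × 2278.2 = 289.44 mGal
Simple Bouguer anomaly = 294.84 − (289.44) = 5.40 mGal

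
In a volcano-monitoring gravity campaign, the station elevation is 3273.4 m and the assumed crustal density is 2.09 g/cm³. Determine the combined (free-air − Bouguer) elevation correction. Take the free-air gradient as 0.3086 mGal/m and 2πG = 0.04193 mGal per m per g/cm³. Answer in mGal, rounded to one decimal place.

723.3

Combined gradient = 0.3086 − 0.04193 × 2.09 = 0.2209663 mGal/m
Combined elevation correction = 0.2209663 × 3273.4 = 723.3 mGal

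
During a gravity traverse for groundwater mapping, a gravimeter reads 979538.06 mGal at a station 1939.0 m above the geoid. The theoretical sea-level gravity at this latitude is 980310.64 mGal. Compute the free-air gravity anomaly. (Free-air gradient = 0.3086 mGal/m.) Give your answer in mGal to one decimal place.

-174.2

Free-air correction = 0.3086 × 1939.0 = 598.38 mGal
Free-air anomaly = 979538.06 − 980310.64 + (598.38) = -174.20 mGal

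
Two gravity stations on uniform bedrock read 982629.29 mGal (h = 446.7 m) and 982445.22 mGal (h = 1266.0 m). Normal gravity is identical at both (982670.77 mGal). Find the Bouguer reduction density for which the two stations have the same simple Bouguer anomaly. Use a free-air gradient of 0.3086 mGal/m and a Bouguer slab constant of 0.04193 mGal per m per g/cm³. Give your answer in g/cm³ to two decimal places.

2.00

Δg_obs = 982445.22 − 982629.29 = -184.07 mGal over Δh = 1266.0 − 446.7 = 819.3 m
Equal Bouguer anomalies ⇒ Δg_obs + (0.3086 − 0.04193ρ)·Δh = 0
0.3086 − 0.04193ρ = −Δg_obs/Δh = 0.22467
ρ = (0.3086 − 0.22467) / 0.04193 = 2.00 g/cm³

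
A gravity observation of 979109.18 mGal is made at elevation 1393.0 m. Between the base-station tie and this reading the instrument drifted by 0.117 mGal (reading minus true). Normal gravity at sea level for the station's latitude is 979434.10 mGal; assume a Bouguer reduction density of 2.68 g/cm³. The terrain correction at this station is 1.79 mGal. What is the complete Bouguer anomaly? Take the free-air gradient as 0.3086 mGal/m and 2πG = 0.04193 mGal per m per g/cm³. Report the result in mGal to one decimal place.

Drift-corrected reading = 979109.18 − (0.117) = 979109.063 mGal
Free-air correction = 0.3086 × 1393.0 = 429.88 mGal
Free-air anomaly = 979109.063 − 979434.10 + (429.88) = 104.843 mGal
Bouguer slab correction = 0.04193 × 2.68 × 1393.0 = 156.53 mGal
Simple Bouguer anomaly = 104.843 − (156.53) = -51.687 mGal
Complete Bouguer anomaly = -51.687 + 1.79 = -49.897 mGal

-49.9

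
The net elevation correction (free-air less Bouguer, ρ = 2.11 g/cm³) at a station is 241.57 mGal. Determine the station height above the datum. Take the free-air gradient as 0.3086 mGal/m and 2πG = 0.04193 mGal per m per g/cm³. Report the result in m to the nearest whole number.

1097

Combined gradient = 0.3086 − 0.04193 × 2.11 = 0.2201277 mGal/m
h = 241.57 / 0.2201277 = 1097.41 m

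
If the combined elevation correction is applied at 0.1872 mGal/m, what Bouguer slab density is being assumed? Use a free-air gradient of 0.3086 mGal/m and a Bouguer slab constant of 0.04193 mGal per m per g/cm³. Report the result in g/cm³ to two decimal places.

2.90

0.1872 = 0.3086 − 0.04193 × ρ
ρ = (0.3086 − 0.1872) / 0.04193 = 2.90 g/cm³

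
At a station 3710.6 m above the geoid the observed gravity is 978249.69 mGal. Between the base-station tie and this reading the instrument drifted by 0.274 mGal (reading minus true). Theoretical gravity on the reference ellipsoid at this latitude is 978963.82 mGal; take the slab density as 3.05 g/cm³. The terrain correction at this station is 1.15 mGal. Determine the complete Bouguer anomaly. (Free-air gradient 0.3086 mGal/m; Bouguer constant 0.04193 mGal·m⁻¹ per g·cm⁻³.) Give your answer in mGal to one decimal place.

Drift-corrected reading = 978249.69 − (0.274) = 978249.416 mGal
Free-air correction = 0.3086 × 3710.6 = 1145.09 mGal
Free-air anomaly = 978249.416 − 978963.82 + (1145.09) = 430.686 mGal
Bouguer slab correction = 0.04193 × 3.05 × 3710.6 = 474.54 mGal
Simple Bouguer anomaly = 430.686 − (474.54) = -43.854 mGal
Complete Bouguer anomaly = -43.854 + 1.15 = -42.704 mGal

-42.7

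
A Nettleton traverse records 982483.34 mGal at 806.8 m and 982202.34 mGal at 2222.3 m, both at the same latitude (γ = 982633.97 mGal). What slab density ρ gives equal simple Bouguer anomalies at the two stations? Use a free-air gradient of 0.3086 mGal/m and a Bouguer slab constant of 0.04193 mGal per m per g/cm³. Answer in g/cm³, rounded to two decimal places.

Δg_obs = 982202.34 − 982483.34 = -281.00 mGal over Δh = 2222.3 − 806.8 = 1415.5 m
Equal Bouguer anomalies ⇒ Δg_obs + (0.3086 − 0.04193ρ)·Δh = 0
0.3086 − 0.04193ρ = −Δg_obs/Δh = 0.19852
ρ = (0.3086 − 0.19852) / 0.04193 = 2.63 g/cm³

2.63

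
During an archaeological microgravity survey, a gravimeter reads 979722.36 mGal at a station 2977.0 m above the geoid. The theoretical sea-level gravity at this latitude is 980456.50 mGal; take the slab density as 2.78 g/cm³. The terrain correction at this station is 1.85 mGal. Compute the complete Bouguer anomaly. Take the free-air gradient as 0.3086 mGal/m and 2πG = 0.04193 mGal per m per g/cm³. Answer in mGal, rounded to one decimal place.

-160.6

Free-air correction = 0.3086 × 2977.0 = 918.70 mGal
Free-air anomaly = 979722.36 − 980456.50 + (918.70) = 184.56 mGal
Bouguer slab correction = 0.04193 × 2.78 × 2977.0 = 347.02 mGal
Simple Bouguer anomaly = 184.56 − (347.02) = -162.46 mGal
Complete Bouguer anomaly = -162.46 + 1.85 = -160.61 mGal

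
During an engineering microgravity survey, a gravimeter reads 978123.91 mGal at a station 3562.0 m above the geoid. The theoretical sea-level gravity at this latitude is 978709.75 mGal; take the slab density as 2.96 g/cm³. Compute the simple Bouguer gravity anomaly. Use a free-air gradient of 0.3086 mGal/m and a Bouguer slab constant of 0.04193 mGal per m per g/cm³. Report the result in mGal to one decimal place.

71.3

Free-air correction = 0.3086 × 3562.0 = 1099.23 mGal
Free-air anomaly = 978123.91 − 978709.75 + (1099.23) = 513.39 mGal
Bouguer slab correction = 0.04193 × 2.96 × 3562.0 = 442.09 mGal
Simple Bouguer anomaly = 513.39 − (442.09) = 71.30 mGal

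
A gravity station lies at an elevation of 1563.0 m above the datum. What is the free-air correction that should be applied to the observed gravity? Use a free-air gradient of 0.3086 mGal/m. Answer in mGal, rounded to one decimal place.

482.3

Free-air correction = 0.3086 × 1563.0 = 482.3 mGal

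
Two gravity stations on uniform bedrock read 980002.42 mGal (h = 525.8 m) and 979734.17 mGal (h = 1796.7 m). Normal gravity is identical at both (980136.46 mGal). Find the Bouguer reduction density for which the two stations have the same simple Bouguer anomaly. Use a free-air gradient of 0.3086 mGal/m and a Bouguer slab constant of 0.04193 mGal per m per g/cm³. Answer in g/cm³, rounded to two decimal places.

Δg_obs = 979734.17 − 980002.42 = -268.25 mGal over Δh = 1796.7 − 525.8 = 1270.9 m
Equal Bouguer anomalies ⇒ Δg_obs + (0.3086 − 0.04193ρ)·Δh = 0
0.3086 − 0.04193ρ = −Δg_obs/Δh = 0.21107
ρ = (0.3086 − 0.21107) / 0.04193 = 2.33 g/cm³

2.33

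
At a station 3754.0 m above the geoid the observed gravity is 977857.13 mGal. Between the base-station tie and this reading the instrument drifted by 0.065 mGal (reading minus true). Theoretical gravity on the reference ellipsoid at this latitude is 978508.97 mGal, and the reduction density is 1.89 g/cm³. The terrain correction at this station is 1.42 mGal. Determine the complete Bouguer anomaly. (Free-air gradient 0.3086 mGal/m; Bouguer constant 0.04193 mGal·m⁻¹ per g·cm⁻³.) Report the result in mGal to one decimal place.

Drift-corrected reading = 977857.13 − (0.065) = 977857.065 mGal
Free-air correction = 0.3086 × 3754.0 = 1158.48 mGal
Free-air anomaly = 977857.065 − 978508.97 + (1158.48) = 506.575 mGal
Bouguer slab correction = 0.04193 × 1.89 × 3754.0 = 297.50 mGal
Simple Bouguer anomaly = 506.575 − (297.50) = 209.075 mGal
Complete Bouguer anomaly = 209.075 + 1.42 = 210.495 mGal

210.5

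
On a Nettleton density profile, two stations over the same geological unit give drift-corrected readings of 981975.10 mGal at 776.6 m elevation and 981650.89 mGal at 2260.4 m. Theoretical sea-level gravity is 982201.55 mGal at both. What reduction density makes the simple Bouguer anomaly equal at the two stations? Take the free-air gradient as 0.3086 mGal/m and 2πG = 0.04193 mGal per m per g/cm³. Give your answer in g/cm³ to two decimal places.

2.15

Δg_obs = 981650.89 − 981975.10 = -324.21 mGal over Δh = 2260.4 − 776.6 = 1483.8 m
Equal Bouguer anomalies ⇒ Δg_obs + (0.3086 − 0.04193ρ)·Δh = 0
0.3086 − 0.04193ρ = −Δg_obs/Δh = 0.21850
ρ = (0.3086 − 0.21850) / 0.04193 = 2.15 g/cm³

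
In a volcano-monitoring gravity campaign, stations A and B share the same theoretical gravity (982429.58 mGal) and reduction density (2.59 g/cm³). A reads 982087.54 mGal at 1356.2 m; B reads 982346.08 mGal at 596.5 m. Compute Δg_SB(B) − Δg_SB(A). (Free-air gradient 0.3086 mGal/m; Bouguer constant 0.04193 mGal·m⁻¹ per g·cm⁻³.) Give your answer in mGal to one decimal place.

106.6

Δg_SB(A) = 982087.54 − 982429.58 + 0.3086×1356.2 − 0.04193×2.59×1356.2 = -70.80 mGal
Δg_SB(B) = 982346.08 − 982429.58 + 0.3086×596.5 − 0.04193×2.59×596.5 = 35.80 mGal
Difference = 35.80 − (-70.80) = 106.60 mGal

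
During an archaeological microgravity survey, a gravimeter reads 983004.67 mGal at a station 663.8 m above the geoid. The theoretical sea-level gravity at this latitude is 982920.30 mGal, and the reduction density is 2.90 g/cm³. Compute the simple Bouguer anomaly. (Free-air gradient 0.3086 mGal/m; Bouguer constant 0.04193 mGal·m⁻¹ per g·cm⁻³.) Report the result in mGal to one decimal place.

Free-air correction = 0.3086 × 663.8 = 204.85 mGal
Free-air anomaly = 983004.67 − 982920.30 + (204.85) = 289.22 mGal
Bouguer slab correction = 0.04193 × 2.90 × 663.8 = 80.72 mGal
Simple Bouguer anomaly = 289.22 − (80.72) = 208.50 mGal

208.5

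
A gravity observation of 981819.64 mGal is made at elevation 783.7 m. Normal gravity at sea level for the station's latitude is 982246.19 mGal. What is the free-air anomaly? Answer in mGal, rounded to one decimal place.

-184.7

Free-air correction = 0.3086 × 783.7 = 241.85 mGal
Free-air anomaly = 981819.64 − 982246.19 + (241.85) = -184.70 mGal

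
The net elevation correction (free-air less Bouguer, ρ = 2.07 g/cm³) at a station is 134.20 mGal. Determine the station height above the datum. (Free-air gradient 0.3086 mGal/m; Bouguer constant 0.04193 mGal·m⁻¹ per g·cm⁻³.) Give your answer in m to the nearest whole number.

Combined gradient = 0.3086 − 0.04193 × 2.07 = 0.2218049 mGal/m
h = 134.20 / 0.2218049 = 605.04 m

605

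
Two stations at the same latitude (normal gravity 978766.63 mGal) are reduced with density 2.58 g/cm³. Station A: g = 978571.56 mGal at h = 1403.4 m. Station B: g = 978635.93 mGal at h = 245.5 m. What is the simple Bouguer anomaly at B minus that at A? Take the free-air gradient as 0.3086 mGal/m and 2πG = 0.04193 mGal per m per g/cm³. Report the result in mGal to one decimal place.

Δg_SB(A) = 978571.56 − 978766.63 + 0.3086×1403.4 − 0.04193×2.58×1403.4 = 86.20 mGal
Δg_SB(B) = 978635.93 − 978766.63 + 0.3086×245.5 − 0.04193×2.58×245.5 = -81.50 mGal
Difference = -81.50 − (86.20) = -167.70 mGal

-167.7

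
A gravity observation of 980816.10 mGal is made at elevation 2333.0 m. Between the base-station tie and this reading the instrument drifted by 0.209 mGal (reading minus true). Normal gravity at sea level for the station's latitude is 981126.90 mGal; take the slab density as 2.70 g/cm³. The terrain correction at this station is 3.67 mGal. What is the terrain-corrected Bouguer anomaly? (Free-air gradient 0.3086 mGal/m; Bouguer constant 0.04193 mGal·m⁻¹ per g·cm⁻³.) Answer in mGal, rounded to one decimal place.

148.5

Drift-corrected reading = 980816.10 − (0.209) = 980815.891 mGal
Free-air correction = 0.3086 × 2333.0 = 719.96 mGal
Free-air anomaly = 980815.891 − 981126.90 + (719.96) = 408.951 mGal
Bouguer slab correction = 0.04193 × 2.70 × 2333.0 = 264.12 mGal
Simple Bouguer anomaly = 408.951 − (264.12) = 144.831 mGal
Complete Bouguer anomaly = 144.831 + 3.67 = 148.501 mGal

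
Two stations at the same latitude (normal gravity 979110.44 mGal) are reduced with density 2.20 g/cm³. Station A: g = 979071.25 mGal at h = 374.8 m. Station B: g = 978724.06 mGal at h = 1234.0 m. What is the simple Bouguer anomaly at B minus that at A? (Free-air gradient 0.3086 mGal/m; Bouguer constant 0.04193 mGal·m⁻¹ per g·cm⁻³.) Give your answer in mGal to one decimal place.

Δg_SB(A) = 979071.25 − 979110.44 + 0.3086×374.8 − 0.04193×2.20×374.8 = 41.90 mGal
Δg_SB(B) = 978724.06 − 979110.44 + 0.3086×1234.0 − 0.04193×2.20×1234.0 = -119.40 mGal
Difference = -119.40 − (41.90) = -161.30 mGal

-161.3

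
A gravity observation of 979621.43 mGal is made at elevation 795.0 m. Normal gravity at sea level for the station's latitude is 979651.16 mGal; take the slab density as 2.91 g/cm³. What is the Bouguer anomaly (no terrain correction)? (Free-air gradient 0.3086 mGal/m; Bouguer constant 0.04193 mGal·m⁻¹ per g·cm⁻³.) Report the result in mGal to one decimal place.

118.6

Free-air correction = 0.3086 × 795.0 = 245.34 mGal
Free-air anomaly = 979621.43 − 979651.16 + (245.34) = 215.61 mGal
Bouguer slab correction = 0.04193 × 2.91 × 795.0 = 97.00 mGal
Simple Bouguer anomaly = 215.61 − (97.00) = 118.61 mGal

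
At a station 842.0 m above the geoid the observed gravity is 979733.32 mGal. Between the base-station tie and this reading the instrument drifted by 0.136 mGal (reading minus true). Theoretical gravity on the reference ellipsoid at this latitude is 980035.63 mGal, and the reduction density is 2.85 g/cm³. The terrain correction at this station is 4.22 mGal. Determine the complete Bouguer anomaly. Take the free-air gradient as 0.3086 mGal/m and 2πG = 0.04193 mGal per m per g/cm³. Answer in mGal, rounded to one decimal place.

-139.0

Drift-corrected reading = 979733.32 − (0.136) = 979733.184 mGal
Free-air correction = 0.3086 × 842.0 = 259.84 mGal
Free-air anomaly = 979733.184 − 980035.63 + (259.84) = -42.606 mGal
Bouguer slab correction = 0.04193 × 2.85 × 842.0 = 100.62 mGal
Simple Bouguer anomaly = -42.606 − (100.62) = -143.226 mGal
Complete Bouguer anomaly = -143.226 + 4.22 = -139.006 mGal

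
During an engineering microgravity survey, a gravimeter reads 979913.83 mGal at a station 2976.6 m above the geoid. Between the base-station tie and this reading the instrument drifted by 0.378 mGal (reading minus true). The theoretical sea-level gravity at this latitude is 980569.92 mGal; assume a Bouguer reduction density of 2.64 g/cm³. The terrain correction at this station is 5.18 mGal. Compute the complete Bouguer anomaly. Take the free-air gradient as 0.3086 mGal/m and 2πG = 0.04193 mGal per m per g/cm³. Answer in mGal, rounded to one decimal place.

-62.2

Drift-corrected reading = 979913.83 − (0.378) = 979913.452 mGal
Free-air correction = 0.3086 × 2976.6 = 918.58 mGal
Free-air anomaly = 979913.452 − 980569.92 + (918.58) = 262.112 mGal
Bouguer slab correction = 0.04193 × 2.64 × 2976.6 = 329.50 mGal
Simple Bouguer anomaly = 262.112 − (329.50) = -67.388 mGal
Complete Bouguer anomaly = -67.388 + 5.18 = -62.208 mGal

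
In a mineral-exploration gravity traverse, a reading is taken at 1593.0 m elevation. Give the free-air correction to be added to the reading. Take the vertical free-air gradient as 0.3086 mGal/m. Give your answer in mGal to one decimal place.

491.6

Free-air correction = 0.3086 × 1593.0 = 491.6 mGal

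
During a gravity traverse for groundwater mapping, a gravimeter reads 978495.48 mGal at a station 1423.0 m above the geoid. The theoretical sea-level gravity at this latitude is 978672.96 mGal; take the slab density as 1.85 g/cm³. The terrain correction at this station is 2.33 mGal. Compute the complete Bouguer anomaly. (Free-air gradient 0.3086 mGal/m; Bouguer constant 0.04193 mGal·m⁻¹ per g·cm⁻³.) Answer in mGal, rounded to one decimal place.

153.6

Free-air correction = 0.3086 × 1423.0 = 439.14 mGal
Free-air anomaly = 978495.48 − 978672.96 + (439.14) = 261.66 mGal
Bouguer slab correction = 0.04193 × 1.85 × 1423.0 = 110.38 mGal
Simple Bouguer anomaly = 261.66 − (110.38) = 151.28 mGal
Complete Bouguer anomaly = 151.28 + 2.33 = 153.61 mGal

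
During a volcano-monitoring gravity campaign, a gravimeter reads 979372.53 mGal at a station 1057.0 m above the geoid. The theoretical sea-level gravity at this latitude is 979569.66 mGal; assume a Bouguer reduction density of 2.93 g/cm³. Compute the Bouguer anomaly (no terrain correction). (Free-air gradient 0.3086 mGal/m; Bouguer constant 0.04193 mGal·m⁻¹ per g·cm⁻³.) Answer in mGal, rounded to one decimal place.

Free-air correction = 0.3086 × 1057.0 = 326.19 mGal
Free-air anomaly = 979372.53 − 979569.66 + (326.19) = 129.06 mGal
Bouguer slab correction = 0.04193 × 2.93 × 1057.0 = 129.86 mGal
Simple Bouguer anomaly = 129.06 − (129.86) = -0.80 mGal

-0.8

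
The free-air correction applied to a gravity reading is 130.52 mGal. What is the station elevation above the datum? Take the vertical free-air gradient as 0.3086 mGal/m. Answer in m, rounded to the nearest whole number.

423

h = 130.52 / 0.3086 = 422.94 m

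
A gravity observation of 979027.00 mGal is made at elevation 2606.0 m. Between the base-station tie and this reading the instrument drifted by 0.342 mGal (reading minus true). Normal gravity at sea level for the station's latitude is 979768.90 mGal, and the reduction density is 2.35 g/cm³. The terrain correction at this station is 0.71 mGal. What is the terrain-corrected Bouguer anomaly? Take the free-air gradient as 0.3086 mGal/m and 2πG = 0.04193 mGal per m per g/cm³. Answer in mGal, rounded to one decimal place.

Drift-corrected reading = 979027.00 − (0.342) = 979026.658 mGal
Free-air correction = 0.3086 × 2606.0 = 804.21 mGal
Free-air anomaly = 979026.658 − 979768.90 + (804.21) = 61.968 mGal
Bouguer slab correction = 0.04193 × 2.35 × 2606.0 = 256.78 mGal
Simple Bouguer anomaly = 61.968 − (256.78) = -194.812 mGal
Complete Bouguer anomaly = -194.812 + 0.71 = -194.102 mGal

-194.1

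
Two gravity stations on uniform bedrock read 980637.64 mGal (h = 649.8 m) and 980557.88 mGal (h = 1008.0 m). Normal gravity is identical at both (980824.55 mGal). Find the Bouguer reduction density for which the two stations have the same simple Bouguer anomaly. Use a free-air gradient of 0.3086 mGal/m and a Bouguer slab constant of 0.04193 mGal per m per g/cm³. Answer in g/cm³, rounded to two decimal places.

Δg_obs = 980557.88 − 980637.64 = -79.76 mGal over Δh = 1008.0 − 649.8 = 358.2 m
Equal Bouguer anomalies ⇒ Δg_obs + (0.3086 − 0.04193ρ)·Δh = 0
0.3086 − 0.04193ρ = −Δg_obs/Δh = 0.22267
ρ = (0.3086 − 0.22267) / 0.04193 = 2.05 g/cm³

2.05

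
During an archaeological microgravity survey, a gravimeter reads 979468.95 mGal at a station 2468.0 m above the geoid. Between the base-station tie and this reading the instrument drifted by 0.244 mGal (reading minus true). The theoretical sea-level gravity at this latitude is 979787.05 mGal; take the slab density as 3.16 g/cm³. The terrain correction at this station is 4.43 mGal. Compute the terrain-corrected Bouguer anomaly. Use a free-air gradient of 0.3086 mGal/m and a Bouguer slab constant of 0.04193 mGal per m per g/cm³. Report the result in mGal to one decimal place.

120.7

Drift-corrected reading = 979468.95 − (0.244) = 979468.706 mGal
Free-air correction = 0.3086 × 2468.0 = 761.62 mGal
Free-air anomaly = 979468.706 − 979787.05 + (761.62) = 443.276 mGal
Bouguer slab correction = 0.04193 × 3.16 × 2468.0 = 327.01 mGal
Simple Bouguer anomaly = 443.276 − (327.01) = 116.266 mGal
Complete Bouguer anomaly = 116.266 + 4.43 = 120.696 mGal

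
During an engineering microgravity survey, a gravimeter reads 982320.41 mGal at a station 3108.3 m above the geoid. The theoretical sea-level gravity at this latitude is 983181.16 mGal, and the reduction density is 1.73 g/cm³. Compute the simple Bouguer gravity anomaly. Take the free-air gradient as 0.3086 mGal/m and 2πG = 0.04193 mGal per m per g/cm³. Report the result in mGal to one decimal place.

Free-air correction = 0.3086 × 3108.3 = 959.22 mGal
Free-air anomaly = 982320.41 − 983181.16 + (959.22) = 98.47 mGal
Bouguer slab correction = 0.04193 × 1.73 × 3108.3 = 225.47 mGal
Simple Bouguer anomaly = 98.47 − (225.47) = -127.00 mGal

-127.0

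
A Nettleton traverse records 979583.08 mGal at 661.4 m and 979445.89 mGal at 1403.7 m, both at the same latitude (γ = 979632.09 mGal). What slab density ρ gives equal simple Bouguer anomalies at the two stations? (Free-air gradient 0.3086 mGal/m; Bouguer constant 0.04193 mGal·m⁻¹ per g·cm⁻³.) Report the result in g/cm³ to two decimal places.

Δg_obs = 979445.89 − 979583.08 = -137.19 mGal over Δh = 1403.7 − 661.4 = 742.3 m
Equal Bouguer anomalies ⇒ Δg_obs + (0.3086 − 0.04193ρ)·Δh = 0
0.3086 − 0.04193ρ = −Δg_obs/Δh = 0.18482
ρ = (0.3086 − 0.18482) / 0.04193 = 2.95 g/cm³

2.95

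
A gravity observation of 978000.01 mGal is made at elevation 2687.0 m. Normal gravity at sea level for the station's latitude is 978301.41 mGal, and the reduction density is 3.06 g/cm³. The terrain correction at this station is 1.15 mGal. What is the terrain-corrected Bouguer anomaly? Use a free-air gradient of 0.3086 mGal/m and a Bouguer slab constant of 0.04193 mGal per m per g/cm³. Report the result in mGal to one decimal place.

184.2

Free-air correction = 0.3086 × 2687.0 = 829.21 mGal
Free-air anomaly = 978000.01 − 978301.41 + (829.21) = 527.81 mGal
Bouguer slab correction = 0.04193 × 3.06 × 2687.0 = 344.76 mGal
Simple Bouguer anomaly = 527.81 − (344.76) = 183.05 mGal
Complete Bouguer anomaly = 183.05 + 1.15 = 184.20 mGal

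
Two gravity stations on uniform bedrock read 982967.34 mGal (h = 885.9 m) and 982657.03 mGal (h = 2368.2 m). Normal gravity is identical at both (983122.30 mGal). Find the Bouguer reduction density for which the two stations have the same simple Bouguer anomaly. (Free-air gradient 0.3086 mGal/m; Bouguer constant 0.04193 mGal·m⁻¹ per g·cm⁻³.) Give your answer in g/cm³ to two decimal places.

Δg_obs = 982657.03 − 982967.34 = -310.31 mGal over Δh = 2368.2 − 885.9 = 1482.3 m
Equal Bouguer anomalies ⇒ Δg_obs + (0.3086 − 0.04193ρ)·Δh = 0
0.3086 − 0.04193ρ = −Δg_obs/Δh = 0.20934
ρ = (0.3086 − 0.20934) / 0.04193 = 2.37 g/cm³

2.37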